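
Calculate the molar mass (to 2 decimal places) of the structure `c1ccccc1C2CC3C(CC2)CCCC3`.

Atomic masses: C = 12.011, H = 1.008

214.35

Molecular formula: C16H22.
M = 16×12.011 + 22×1.008 = 214.35 g/mol.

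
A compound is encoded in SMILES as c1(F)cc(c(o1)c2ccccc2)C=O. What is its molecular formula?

C11H7FO2

Heavy atoms from the SMILES: 11 C, 1 F, 2 O.
Implicit hydrogens by atom environment:
  6 × C (aromatic): 1 H each → 6
  4 × C (aromatic): no H
  1 × C: 1 H
  1 × F: no H
  1 × O (aromatic): no H
  1 × O: no H
  Total hydrogens = 7.
Molecular formula: C11H7FO2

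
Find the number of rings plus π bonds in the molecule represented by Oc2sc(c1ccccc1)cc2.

7

Molecular formula from the SMILES: C10H8OS.
DoU = (2C + 2 + N − H − X)/2 = (2·10 + 2 + 0 − 8 − 0)/2 = 14/2 = 7.
(Structurally: 2 ring(s) + 5 π bond(s) = 7.)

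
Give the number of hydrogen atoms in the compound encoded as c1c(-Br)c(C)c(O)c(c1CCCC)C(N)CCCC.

Hydrogens are implicit in SMILES; fill each atom to its normal valence:
  6 × C: 2 H each → 12
  5 × C (aromatic): no H
  3 × C: 3 H each → 9
  1 × Br: no H
  1 × C (aromatic): 1 H
  1 × C: 1 H
  1 × N: 2 H
  1 × O: 1 H
  Total hydrogens = 26.

26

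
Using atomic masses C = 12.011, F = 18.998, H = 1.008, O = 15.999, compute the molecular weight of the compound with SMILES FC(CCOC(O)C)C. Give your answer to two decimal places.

136.17

Molecular formula: C6H13FO2.
M = 6×12.011 + 1×18.998 + 13×1.008 + 2×15.999 = 136.17 g/mol.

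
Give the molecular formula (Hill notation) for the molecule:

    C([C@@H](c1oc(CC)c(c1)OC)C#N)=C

C11H13NO2

Heavy atoms from the SMILES: 11 C, 1 N, 2 O.
Implicit hydrogens by atom environment:
  3 × C (aromatic): no H
  2 × C: 3 H each → 6
  2 × C: 2 H each → 4
  2 × C: 1 H each → 2
  1 × C (aromatic): 1 H
  1 × C: no H
  1 × N: no H
  1 × O (aromatic): no H
  1 × O: no H
  Total hydrogens = 13.
Molecular formula: C11H13NO2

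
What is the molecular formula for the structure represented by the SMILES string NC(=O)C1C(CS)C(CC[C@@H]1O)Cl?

C8H14ClNO2S

Heavy atoms from the SMILES: 8 C, 1 Cl, 1 N, 2 O, 1 S.
Implicit hydrogens by atom environment:
  4 × C: 1 H each → 4
  3 × C: 2 H each → 6
  1 × C: no H
  1 × Cl: no H
  1 × N: 2 H
  1 × O: 1 H
  1 × O: no H
  1 × S: 1 H
  Total hydrogens = 14.
Molecular formula: C8H14ClNO2S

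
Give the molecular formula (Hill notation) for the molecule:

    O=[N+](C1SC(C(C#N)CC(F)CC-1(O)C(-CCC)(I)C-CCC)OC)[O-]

C17H28FIN2O4S

Heavy atoms from the SMILES: 17 C, 1 F, 1 I, 2 N, 4 O, 1 S.
Implicit hydrogens by atom environment:
  7 × C: 2 H each → 14
  4 × C: 1 H each → 4
  3 × C: 3 H each → 9
  3 × C: no H
  2 × O: no H
  1 × F: no H
  1 × I: no H
  1 × N (charge +1): no H
  1 × N: no H
  1 × O: 1 H
  1 × O (charge -1): no H
  1 × S: no H
  Total hydrogens = 28.
Molecular formula: C17H28FIN2O4S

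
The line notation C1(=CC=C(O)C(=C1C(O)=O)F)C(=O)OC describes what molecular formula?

C9H7FO5

Heavy atoms from the SMILES: 9 C, 1 F, 5 O.
Implicit hydrogens by atom environment:
  4 × C (aromatic): no H
  3 × O: no H
  2 × C (aromatic): 1 H each → 2
  2 × C: no H
  2 × O: 1 H each → 2
  1 × C: 3 H
  1 × F: no H
  Total hydrogens = 7.
Molecular formula: C9H7FO5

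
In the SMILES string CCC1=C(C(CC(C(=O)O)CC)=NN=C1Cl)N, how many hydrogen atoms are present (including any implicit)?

Hydrogens are implicit in SMILES; fill each atom to its normal valence:
  4 × C (aromatic): no H
  3 × C: 2 H each → 6
  2 × C: 3 H each → 6
  2 × N (aromatic): no H
  1 × C: 1 H
  1 × C: no H
  1 × Cl: no H
  1 × N: 2 H
  1 × O: 1 H
  1 × O: no H
  Total hydrogens = 16.

16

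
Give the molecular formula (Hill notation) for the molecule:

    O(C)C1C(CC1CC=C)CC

C10H18O

Heavy atoms from the SMILES: 10 C, 1 O.
Implicit hydrogens by atom environment:
  4 × C: 2 H each → 8
  4 × C: 1 H each → 4
  2 × C: 3 H each → 6
  1 × O: no H
  Total hydrogens = 18.
Molecular formula: C10H18O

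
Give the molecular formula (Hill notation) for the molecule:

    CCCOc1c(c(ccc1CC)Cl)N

C11H16ClNO

Heavy atoms from the SMILES: 11 C, 1 Cl, 1 N, 1 O.
Implicit hydrogens by atom environment:
  4 × C (aromatic): no H
  3 × C: 2 H each → 6
  2 × C: 3 H each → 6
  2 × C (aromatic): 1 H each → 2
  1 × Cl: no H
  1 × N: 2 H
  1 × O: no H
  Total hydrogens = 16.
Molecular formula: C11H16ClNO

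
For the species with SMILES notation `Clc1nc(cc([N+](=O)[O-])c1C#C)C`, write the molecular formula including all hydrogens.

Heavy atoms from the SMILES: 8 C, 1 Cl, 2 N, 2 O.
Implicit hydrogens by atom environment:
  4 × C (aromatic): no H
  1 × C: 3 H
  1 × C (aromatic): 1 H
  1 × C: 1 H
  1 × C: no H
  1 × Cl: no H
  1 × N (aromatic): no H
  1 × N (charge +1): no H
  1 × O: no H
  1 × O (charge -1): no H
  Total hydrogens = 5.
Molecular formula: C8H5ClN2O2

C8H5ClN2O2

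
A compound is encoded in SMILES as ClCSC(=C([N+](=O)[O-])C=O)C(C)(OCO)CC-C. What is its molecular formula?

C10H16ClNO5S

Heavy atoms from the SMILES: 10 C, 1 Cl, 1 N, 5 O, 1 S.
Implicit hydrogens by atom environment:
  4 × C: 2 H each → 8
  3 × C: no H
  3 × O: no H
  2 × C: 3 H each → 6
  1 × C: 1 H
  1 × Cl: no H
  1 × N (charge +1): no H
  1 × O: 1 H
  1 × O (charge -1): no H
  1 × S: no H
  Total hydrogens = 16.
Molecular formula: C10H16ClNO5S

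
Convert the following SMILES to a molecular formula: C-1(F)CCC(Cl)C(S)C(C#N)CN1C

C9H14ClFN2S

Heavy atoms from the SMILES: 9 C, 1 Cl, 1 F, 2 N, 1 S.
Implicit hydrogens by atom environment:
  4 × C: 1 H each → 4
  3 × C: 2 H each → 6
  2 × N: no H
  1 × C: 3 H
  1 × C: no H
  1 × Cl: no H
  1 × F: no H
  1 × S: 1 H
  Total hydrogens = 14.
Molecular formula: C9H14ClFN2S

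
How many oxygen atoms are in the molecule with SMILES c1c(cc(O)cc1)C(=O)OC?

The symbol for oxygen appears 3 times in the SMILES.

3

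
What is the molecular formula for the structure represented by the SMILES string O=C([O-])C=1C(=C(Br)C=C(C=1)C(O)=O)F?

C8H3BrFO4-

Heavy atoms from the SMILES: 1 Br, 8 C, 1 F, 4 O.
Implicit hydrogens by atom environment:
  4 × C (aromatic): no H
  2 × C (aromatic): 1 H each → 2
  2 × C: no H
  2 × O: no H
  1 × Br: no H
  1 × F: no H
  1 × O: 1 H
  1 × O (charge -1): no H
  Total hydrogens = 3.
Net charge -1.
Molecular formula: C8H3BrFO4-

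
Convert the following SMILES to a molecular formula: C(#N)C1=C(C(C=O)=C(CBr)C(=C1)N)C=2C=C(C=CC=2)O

Heavy atoms from the SMILES: 1 Br, 15 C, 2 N, 2 O.
Implicit hydrogens by atom environment:
  7 × C (aromatic): no H
  5 × C (aromatic): 1 H each → 5
  1 × Br: no H
  1 × C: 2 H
  1 × C: 1 H
  1 × C: no H
  1 × N: 2 H
  1 × N: no H
  1 × O: 1 H
  1 × O: no H
  Total hydrogens = 11.
Molecular formula: C15H11BrN2O2

C15H11BrN2O2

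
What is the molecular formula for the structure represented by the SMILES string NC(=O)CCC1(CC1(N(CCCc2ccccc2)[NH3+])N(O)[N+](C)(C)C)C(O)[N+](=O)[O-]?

Heavy atoms from the SMILES: 19 C, 6 N, 5 O.
Implicit hydrogens by atom environment:
  6 × C: 2 H each → 12
  5 × C (aromatic): 1 H each → 5
  3 × C: 3 H each → 9
  3 × C: no H
  2 × N: no H
  2 × N (charge +1): no H
  2 × O: 1 H each → 2
  2 × O: no H
  1 × C: 1 H
  1 × C (aromatic): no H
  1 × N (charge +1): 3 H
  1 × N: 2 H
  1 × O (charge -1): no H
  Total hydrogens = 34.
Net charge +2.
Molecular formula: [C19H34N6O5]2+

[C19H34N6O5]2+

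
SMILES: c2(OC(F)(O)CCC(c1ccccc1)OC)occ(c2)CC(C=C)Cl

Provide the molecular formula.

C19H22ClFO4

Heavy atoms from the SMILES: 19 C, 1 Cl, 1 F, 4 O.
Implicit hydrogens by atom environment:
  7 × C (aromatic): 1 H each → 7
  4 × C: 2 H each → 8
  3 × C: 1 H each → 3
  3 × C (aromatic): no H
  2 × O: no H
  1 × C: 3 H
  1 × C: no H
  1 × Cl: no H
  1 × F: no H
  1 × O: 1 H
  1 × O (aromatic): no H
  Total hydrogens = 22.
Molecular formula: C19H22ClFO4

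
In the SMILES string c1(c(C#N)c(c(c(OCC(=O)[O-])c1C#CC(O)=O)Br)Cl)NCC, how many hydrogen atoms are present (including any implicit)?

Hydrogens are implicit in SMILES; fill each atom to its normal valence:
  6 × C (aromatic): no H
  5 × C: no H
  3 × O: no H
  2 × C: 2 H each → 4
  1 × Br: no H
  1 × C: 3 H
  1 × Cl: no H
  1 × N: 1 H
  1 × N: no H
  1 × O: 1 H
  1 × O (charge -1): no H
  Total hydrogens = 9.

9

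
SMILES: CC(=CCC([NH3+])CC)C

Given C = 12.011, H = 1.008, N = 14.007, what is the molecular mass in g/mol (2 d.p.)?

128.24

Molecular formula: C8H18N+.
M = 8×12.011 + 18×1.008 + 1×14.007 = 128.24 g/mol.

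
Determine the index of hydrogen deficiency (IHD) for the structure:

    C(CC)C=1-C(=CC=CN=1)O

4

Molecular formula from the SMILES: C8H11NO.
DoU = (2C + 2 + N − H − X)/2 = (2·8 + 2 + 1 − 11 − 0)/2 = 8/2 = 4.
(Structurally: 1 ring(s) + 3 π bond(s) = 4.)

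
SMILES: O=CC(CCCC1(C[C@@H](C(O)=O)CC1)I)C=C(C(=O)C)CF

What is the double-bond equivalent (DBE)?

Molecular formula from the SMILES: C16H22FIO4.
DoU = (2C + 2 + N − H − X)/2 = (2·16 + 2 + 0 − 22 − 2)/2 = 10/2 = 5.
(Structurally: 1 ring(s) + 4 π bond(s) = 5.)

5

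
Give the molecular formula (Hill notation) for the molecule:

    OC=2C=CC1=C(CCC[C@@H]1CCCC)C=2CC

C16H24O

Heavy atoms from the SMILES: 16 C, 1 O.
Implicit hydrogens by atom environment:
  7 × C: 2 H each → 14
  4 × C (aromatic): no H
  2 × C: 3 H each → 6
  2 × C (aromatic): 1 H each → 2
  1 × C: 1 H
  1 × O: 1 H
  Total hydrogens = 24.
Molecular formula: C16H24O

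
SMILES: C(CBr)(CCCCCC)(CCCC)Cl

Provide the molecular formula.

Heavy atoms from the SMILES: 1 Br, 12 C, 1 Cl.
Implicit hydrogens by atom environment:
  9 × C: 2 H each → 18
  2 × C: 3 H each → 6
  1 × Br: no H
  1 × C: no H
  1 × Cl: no H
  Total hydrogens = 24.
Molecular formula: C12H24BrCl

C12H24BrCl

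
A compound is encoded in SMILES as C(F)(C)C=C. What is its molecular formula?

C4H7F

Heavy atoms from the SMILES: 4 C, 1 F.
Implicit hydrogens by atom environment:
  2 × C: 1 H each → 2
  1 × C: 3 H
  1 × C: 2 H
  1 × F: no H
  Total hydrogens = 7.
Molecular formula: C4H7F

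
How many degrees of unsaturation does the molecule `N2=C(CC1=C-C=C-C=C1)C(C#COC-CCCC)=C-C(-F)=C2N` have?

10

Molecular formula from the SMILES: C19H21FN2O.
DoU = (2C + 2 + N − H − X)/2 = (2·19 + 2 + 2 − 21 − 1)/2 = 20/2 = 10.
(Structurally: 2 ring(s) + 8 π bond(s) = 10.)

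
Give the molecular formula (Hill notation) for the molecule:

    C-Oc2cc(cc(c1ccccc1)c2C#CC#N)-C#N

C17H10N2O

Heavy atoms from the SMILES: 17 C, 2 N, 1 O.
Implicit hydrogens by atom environment:
  7 × C (aromatic): 1 H each → 7
  5 × C (aromatic): no H
  4 × C: no H
  2 × N: no H
  1 × C: 3 H
  1 × O: no H
  Total hydrogens = 10.
Molecular formula: C17H10N2O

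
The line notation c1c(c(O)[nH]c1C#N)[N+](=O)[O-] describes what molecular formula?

Heavy atoms from the SMILES: 5 C, 3 N, 3 O.
Implicit hydrogens by atom environment:
  3 × C (aromatic): no H
  1 × C (aromatic): 1 H
  1 × C: no H
  1 × N (aromatic): 1 H
  1 × N: no H
  1 × N (charge +1): no H
  1 × O: 1 H
  1 × O: no H
  1 × O (charge -1): no H
  Total hydrogens = 3.
Molecular formula: C5H3N3O3

C5H3N3O3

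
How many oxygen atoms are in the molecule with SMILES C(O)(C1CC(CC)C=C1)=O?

The symbol for oxygen appears 2 times in the SMILES.

2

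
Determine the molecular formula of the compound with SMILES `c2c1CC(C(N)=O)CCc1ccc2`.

Heavy atoms from the SMILES: 11 C, 1 N, 1 O.
Implicit hydrogens by atom environment:
  4 × C (aromatic): 1 H each → 4
  3 × C: 2 H each → 6
  2 × C (aromatic): no H
  1 × C: 1 H
  1 × C: no H
  1 × N: 2 H
  1 × O: no H
  Total hydrogens = 13.
Molecular formula: C11H13NO

C11H13NO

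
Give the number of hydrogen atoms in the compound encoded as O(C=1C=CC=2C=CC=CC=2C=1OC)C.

12

Hydrogens are implicit in SMILES; fill each atom to its normal valence:
  6 × C (aromatic): 1 H each → 6
  4 × C (aromatic): no H
  2 × C: 3 H each → 6
  2 × O: no H
  Total hydrogens = 12.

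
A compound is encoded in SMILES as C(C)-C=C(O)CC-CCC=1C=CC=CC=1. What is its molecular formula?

Heavy atoms from the SMILES: 14 C, 1 O.
Implicit hydrogens by atom environment:
  5 × C: 2 H each → 10
  5 × C (aromatic): 1 H each → 5
  1 × C: 3 H
  1 × C: 1 H
  1 × C: no H
  1 × C (aromatic): no H
  1 × O: 1 H
  Total hydrogens = 20.
Molecular formula: C14H20O

C14H20O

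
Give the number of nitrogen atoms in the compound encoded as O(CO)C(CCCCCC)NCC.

1

The symbol for nitrogen appears 1 time in the SMILES.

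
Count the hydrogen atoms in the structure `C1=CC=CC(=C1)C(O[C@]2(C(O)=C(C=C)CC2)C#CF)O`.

15

Hydrogens are implicit in SMILES; fill each atom to its normal valence:
  5 × C (aromatic): 1 H each → 5
  5 × C: no H
  3 × C: 2 H each → 6
  2 × C: 1 H each → 2
  2 × O: 1 H each → 2
  1 × C (aromatic): no H
  1 × F: no H
  1 × O: no H
  Total hydrogens = 15.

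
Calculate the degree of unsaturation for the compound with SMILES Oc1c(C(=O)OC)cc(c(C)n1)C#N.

Molecular formula from the SMILES: C9H8N2O3.
DoU = (2C + 2 + N − H − X)/2 = (2·9 + 2 + 2 − 8 − 0)/2 = 14/2 = 7.
(Structurally: 1 ring(s) + 6 π bond(s) = 7.)

7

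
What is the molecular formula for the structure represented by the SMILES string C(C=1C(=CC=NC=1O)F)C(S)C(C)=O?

Heavy atoms from the SMILES: 9 C, 1 F, 1 N, 2 O, 1 S.
Implicit hydrogens by atom environment:
  3 × C (aromatic): no H
  2 × C (aromatic): 1 H each → 2
  1 × C: 3 H
  1 × C: 2 H
  1 × C: 1 H
  1 × C: no H
  1 × F: no H
  1 × N (aromatic): no H
  1 × O: 1 H
  1 × O: no H
  1 × S: 1 H
  Total hydrogens = 10.
Molecular formula: C9H10FNO2S

C9H10FNO2S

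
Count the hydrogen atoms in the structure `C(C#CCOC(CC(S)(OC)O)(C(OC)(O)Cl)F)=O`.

Hydrogens are implicit in SMILES; fill each atom to its normal valence:
  5 × C: no H
  4 × O: no H
  2 × C: 3 H each → 6
  2 × C: 2 H each → 4
  2 × O: 1 H each → 2
  1 × C: 1 H
  1 × Cl: no H
  1 × F: no H
  1 × S: 1 H
  Total hydrogens = 14.

14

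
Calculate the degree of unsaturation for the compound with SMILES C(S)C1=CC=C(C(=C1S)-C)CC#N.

6

Molecular formula from the SMILES: C10H11NS2.
DoU = (2C + 2 + N − H − X)/2 = (2·10 + 2 + 1 − 11 − 0)/2 = 12/2 = 6.
(Structurally: 1 ring(s) + 5 π bond(s) = 6.)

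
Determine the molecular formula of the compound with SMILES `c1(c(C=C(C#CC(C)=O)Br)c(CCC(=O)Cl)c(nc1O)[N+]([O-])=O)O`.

Heavy atoms from the SMILES: 1 Br, 14 C, 1 Cl, 2 N, 6 O.
Implicit hydrogens by atom environment:
  5 × C (aromatic): no H
  5 × C: no H
  3 × O: no H
  2 × C: 2 H each → 4
  2 × O: 1 H each → 2
  1 × Br: no H
  1 × C: 3 H
  1 × C: 1 H
  1 × Cl: no H
  1 × N (aromatic): no H
  1 × N (charge +1): no H
  1 × O (charge -1): no H
  Total hydrogens = 10.
Molecular formula: C14H10BrClN2O6

C14H10BrClN2O6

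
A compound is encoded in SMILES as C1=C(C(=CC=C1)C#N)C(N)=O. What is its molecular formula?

Heavy atoms from the SMILES: 8 C, 2 N, 1 O.
Implicit hydrogens by atom environment:
  4 × C (aromatic): 1 H each → 4
  2 × C (aromatic): no H
  2 × C: no H
  1 × N: 2 H
  1 × N: no H
  1 × O: no H
  Total hydrogens = 6.
Molecular formula: C8H6N2O

C8H6N2O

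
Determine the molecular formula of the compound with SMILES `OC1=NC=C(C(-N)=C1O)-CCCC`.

C9H14N2O2

Heavy atoms from the SMILES: 9 C, 2 N, 2 O.
Implicit hydrogens by atom environment:
  4 × C (aromatic): no H
  3 × C: 2 H each → 6
  2 × O: 1 H each → 2
  1 × C: 3 H
  1 × C (aromatic): 1 H
  1 × N: 2 H
  1 × N (aromatic): no H
  Total hydrogens = 14.
Molecular formula: C9H14N2O2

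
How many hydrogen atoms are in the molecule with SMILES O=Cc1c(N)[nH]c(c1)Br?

5

Hydrogens are implicit in SMILES; fill each atom to its normal valence:
  3 × C (aromatic): no H
  1 × Br: no H
  1 × C (aromatic): 1 H
  1 × C: 1 H
  1 × N: 2 H
  1 × N (aromatic): 1 H
  1 × O: no H
  Total hydrogens = 5.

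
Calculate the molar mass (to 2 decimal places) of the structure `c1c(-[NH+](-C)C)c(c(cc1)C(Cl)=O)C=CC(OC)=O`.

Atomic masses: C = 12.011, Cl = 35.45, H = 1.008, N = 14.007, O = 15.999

Molecular formula: C13H15ClNO3+.
M = 13×12.011 + 1×35.45 + 15×1.008 + 1×14.007 + 3×15.999 = 268.72 g/mol.

268.72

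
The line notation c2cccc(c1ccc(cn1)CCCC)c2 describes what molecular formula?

C15H17N

Heavy atoms from the SMILES: 15 C, 1 N.
Implicit hydrogens by atom environment:
  8 × C (aromatic): 1 H each → 8
  3 × C: 2 H each → 6
  3 × C (aromatic): no H
  1 × C: 3 H
  1 × N (aromatic): no H
  Total hydrogens = 17.
Molecular formula: C15H17N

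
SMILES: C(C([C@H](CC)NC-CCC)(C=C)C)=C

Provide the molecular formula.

Heavy atoms from the SMILES: 13 C, 1 N.
Implicit hydrogens by atom environment:
  6 × C: 2 H each → 12
  3 × C: 3 H each → 9
  3 × C: 1 H each → 3
  1 × C: no H
  1 × N: 1 H
  Total hydrogens = 25.
Molecular formula: C13H25N

C13H25N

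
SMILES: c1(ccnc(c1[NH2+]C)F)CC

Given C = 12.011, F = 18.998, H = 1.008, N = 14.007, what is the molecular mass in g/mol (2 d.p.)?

Molecular formula: C8H12FN2+.
M = 8×12.011 + 1×18.998 + 12×1.008 + 2×14.007 = 155.20 g/mol.

155.20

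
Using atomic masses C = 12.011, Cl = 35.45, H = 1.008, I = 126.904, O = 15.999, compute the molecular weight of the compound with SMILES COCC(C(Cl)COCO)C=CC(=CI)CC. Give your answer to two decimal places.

374.64

Molecular formula: C12H20ClIO3.
M = 12×12.011 + 1×35.45 + 20×1.008 + 1×126.904 + 3×15.999 = 374.64 g/mol.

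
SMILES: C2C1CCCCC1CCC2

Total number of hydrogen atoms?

Hydrogens are implicit in SMILES; fill each atom to its normal valence:
  8 × C: 2 H each → 16
  2 × C: 1 H each → 2
  Total hydrogens = 18.

18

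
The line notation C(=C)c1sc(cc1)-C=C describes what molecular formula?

C8H8S

Heavy atoms from the SMILES: 8 C, 1 S.
Implicit hydrogens by atom environment:
  2 × C: 2 H each → 4
  2 × C (aromatic): 1 H each → 2
  2 × C: 1 H each → 2
  2 × C (aromatic): no H
  1 × S (aromatic): no H
  Total hydrogens = 8.
Molecular formula: C8H8S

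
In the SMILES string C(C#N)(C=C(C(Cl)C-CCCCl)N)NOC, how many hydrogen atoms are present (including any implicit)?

17

Hydrogens are implicit in SMILES; fill each atom to its normal valence:
  4 × C: 2 H each → 8
  3 × C: 1 H each → 3
  2 × C: no H
  2 × Cl: no H
  1 × C: 3 H
  1 × N: 2 H
  1 × N: 1 H
  1 × N: no H
  1 × O: no H
  Total hydrogens = 17.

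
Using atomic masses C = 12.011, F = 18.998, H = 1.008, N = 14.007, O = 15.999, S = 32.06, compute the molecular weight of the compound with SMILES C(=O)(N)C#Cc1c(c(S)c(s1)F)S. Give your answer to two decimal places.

233.29

Molecular formula: C7H4FNOS3.
M = 7×12.011 + 1×18.998 + 4×1.008 + 1×14.007 + 1×15.999 + 3×32.06 = 233.29 g/mol.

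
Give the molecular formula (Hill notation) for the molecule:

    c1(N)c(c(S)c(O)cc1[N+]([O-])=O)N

C6H7N3O3S

Heavy atoms from the SMILES: 6 C, 3 N, 3 O, 1 S.
Implicit hydrogens by atom environment:
  5 × C (aromatic): no H
  2 × N: 2 H each → 4
  1 × C (aromatic): 1 H
  1 × N (charge +1): no H
  1 × O: 1 H
  1 × O: no H
  1 × O (charge -1): no H
  1 × S: 1 H
  Total hydrogens = 7.
Molecular formula: C6H7N3O3S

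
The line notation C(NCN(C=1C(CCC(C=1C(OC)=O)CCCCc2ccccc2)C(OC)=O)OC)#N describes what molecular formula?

C23H31N3O5

Heavy atoms from the SMILES: 23 C, 3 N, 5 O.
Implicit hydrogens by atom environment:
  7 × C: 2 H each → 14
  5 × C (aromatic): 1 H each → 5
  5 × C: no H
  5 × O: no H
  3 × C: 3 H each → 9
  2 × C: 1 H each → 2
  2 × N: no H
  1 × C (aromatic): no H
  1 × N: 1 H
  Total hydrogens = 31.
Molecular formula: C23H31N3O5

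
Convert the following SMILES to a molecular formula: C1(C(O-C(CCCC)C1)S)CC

C10H20OS

Heavy atoms from the SMILES: 10 C, 1 O, 1 S.
Implicit hydrogens by atom environment:
  5 × C: 2 H each → 10
  3 × C: 1 H each → 3
  2 × C: 3 H each → 6
  1 × O: no H
  1 × S: 1 H
  Total hydrogens = 20.
Molecular formula: C10H20OS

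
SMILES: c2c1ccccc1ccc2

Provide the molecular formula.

Heavy atoms from the SMILES: 10 C.
Implicit hydrogens by atom environment:
  8 × C (aromatic): 1 H each → 8
  2 × C (aromatic): no H
  Total hydrogens = 8.
Molecular formula: C10H8

C10H8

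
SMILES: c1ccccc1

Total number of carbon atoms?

6

The symbol for carbon appears 6 times in the SMILES. Lowercase c denotes aromatic carbon and counts toward C.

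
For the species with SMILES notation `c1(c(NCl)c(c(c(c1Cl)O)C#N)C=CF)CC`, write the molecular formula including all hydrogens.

C11H9Cl2FN2O

Heavy atoms from the SMILES: 11 C, 2 Cl, 1 F, 2 N, 1 O.
Implicit hydrogens by atom environment:
  6 × C (aromatic): no H
  2 × C: 1 H each → 2
  2 × Cl: no H
  1 × C: 3 H
  1 × C: 2 H
  1 × C: no H
  1 × F: no H
  1 × N: 1 H
  1 × N: no H
  1 × O: 1 H
  Total hydrogens = 9.
Molecular formula: C11H9Cl2FN2O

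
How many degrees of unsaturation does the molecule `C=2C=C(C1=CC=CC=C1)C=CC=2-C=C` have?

Molecular formula from the SMILES: C14H12.
DoU = (2C + 2 + N − H − X)/2 = (2·14 + 2 + 0 − 12 − 0)/2 = 18/2 = 9.
(Structurally: 2 ring(s) + 7 π bond(s) = 9.)

9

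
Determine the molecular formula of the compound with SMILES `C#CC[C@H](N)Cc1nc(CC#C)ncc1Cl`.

Heavy atoms from the SMILES: 12 C, 1 Cl, 3 N.
Implicit hydrogens by atom environment:
  3 × C: 2 H each → 6
  3 × C: 1 H each → 3
  3 × C (aromatic): no H
  2 × C: no H
  2 × N (aromatic): no H
  1 × C (aromatic): 1 H
  1 × Cl: no H
  1 × N: 2 H
  Total hydrogens = 12.
Molecular formula: C12H12ClN3

C12H12ClN3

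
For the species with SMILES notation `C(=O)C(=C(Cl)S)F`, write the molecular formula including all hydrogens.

Heavy atoms from the SMILES: 3 C, 1 Cl, 1 F, 1 O, 1 S.
Implicit hydrogens by atom environment:
  2 × C: no H
  1 × C: 1 H
  1 × Cl: no H
  1 × F: no H
  1 × O: no H
  1 × S: 1 H
  Total hydrogens = 2.
Molecular formula: C3H2ClFOS

C3H2ClFOS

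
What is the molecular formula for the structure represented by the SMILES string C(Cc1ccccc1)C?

Heavy atoms from the SMILES: 9 C.
Implicit hydrogens by atom environment:
  5 × C (aromatic): 1 H each → 5
  2 × C: 2 H each → 4
  1 × C: 3 H
  1 × C (aromatic): no H
  Total hydrogens = 12.
Molecular formula: C9H12

C9H12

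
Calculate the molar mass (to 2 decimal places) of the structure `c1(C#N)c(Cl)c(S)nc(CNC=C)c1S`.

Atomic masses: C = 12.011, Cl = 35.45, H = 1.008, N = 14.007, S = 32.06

Molecular formula: C9H8ClN3S2.
M = 9×12.011 + 1×35.45 + 8×1.008 + 3×14.007 + 2×32.06 = 257.75 g/mol.

257.75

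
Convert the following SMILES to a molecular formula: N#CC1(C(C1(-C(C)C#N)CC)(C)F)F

Heavy atoms from the SMILES: 10 C, 2 F, 2 N.
Implicit hydrogens by atom environment:
  5 × C: no H
  3 × C: 3 H each → 9
  2 × F: no H
  2 × N: no H
  1 × C: 2 H
  1 × C: 1 H
  Total hydrogens = 12.
Molecular formula: C10H12F2N2

C10H12F2N2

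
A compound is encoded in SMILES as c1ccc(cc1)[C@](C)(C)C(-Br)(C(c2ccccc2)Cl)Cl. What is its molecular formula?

Heavy atoms from the SMILES: 1 Br, 17 C, 2 Cl.
Implicit hydrogens by atom environment:
  10 × C (aromatic): 1 H each → 10
  2 × C: 3 H each → 6
  2 × C: no H
  2 × C (aromatic): no H
  2 × Cl: no H
  1 × Br: no H
  1 × C: 1 H
  Total hydrogens = 17.
Molecular formula: C17H17BrCl2

C17H17BrCl2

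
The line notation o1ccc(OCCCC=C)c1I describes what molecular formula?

C9H11IO2

Heavy atoms from the SMILES: 9 C, 1 I, 2 O.
Implicit hydrogens by atom environment:
  4 × C: 2 H each → 8
  2 × C (aromatic): 1 H each → 2
  2 × C (aromatic): no H
  1 × C: 1 H
  1 × I: no H
  1 × O (aromatic): no H
  1 × O: no H
  Total hydrogens = 11.
Molecular formula: C9H11IO2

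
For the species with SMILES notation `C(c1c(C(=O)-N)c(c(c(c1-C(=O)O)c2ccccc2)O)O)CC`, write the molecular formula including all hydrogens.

Heavy atoms from the SMILES: 17 C, 1 N, 5 O.
Implicit hydrogens by atom environment:
  7 × C (aromatic): no H
  5 × C (aromatic): 1 H each → 5
  3 × O: 1 H each → 3
  2 × C: 2 H each → 4
  2 × C: no H
  2 × O: no H
  1 × C: 3 H
  1 × N: 2 H
  Total hydrogens = 17.
Molecular formula: C17H17NO5

C17H17NO5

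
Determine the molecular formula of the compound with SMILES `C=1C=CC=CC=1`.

C6H6

Heavy atoms from the SMILES: 6 C.
Implicit hydrogens by atom environment:
  6 × C (aromatic): 1 H each → 6
  Total hydrogens = 6.
Molecular formula: C6H6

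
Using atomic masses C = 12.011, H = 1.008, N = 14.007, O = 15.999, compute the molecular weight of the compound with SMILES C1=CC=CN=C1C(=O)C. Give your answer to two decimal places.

121.14

Molecular formula: C7H7NO.
M = 7×12.011 + 7×1.008 + 1×14.007 + 1×15.999 = 121.14 g/mol.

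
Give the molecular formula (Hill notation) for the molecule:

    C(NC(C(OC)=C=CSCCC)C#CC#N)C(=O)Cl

C13H15ClN2O2S

Heavy atoms from the SMILES: 13 C, 1 Cl, 2 N, 2 O, 1 S.
Implicit hydrogens by atom environment:
  6 × C: no H
  3 × C: 2 H each → 6
  2 × C: 3 H each → 6
  2 × C: 1 H each → 2
  2 × O: no H
  1 × Cl: no H
  1 × N: 1 H
  1 × N: no H
  1 × S: no H
  Total hydrogens = 15.
Molecular formula: C13H15ClN2O2S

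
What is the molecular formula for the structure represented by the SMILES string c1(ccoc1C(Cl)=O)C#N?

C6H2ClNO2

Heavy atoms from the SMILES: 6 C, 1 Cl, 1 N, 2 O.
Implicit hydrogens by atom environment:
  2 × C (aromatic): 1 H each → 2
  2 × C (aromatic): no H
  2 × C: no H
  1 × Cl: no H
  1 × N: no H
  1 × O (aromatic): no H
  1 × O: no H
  Total hydrogens = 2.
Molecular formula: C6H2ClNO2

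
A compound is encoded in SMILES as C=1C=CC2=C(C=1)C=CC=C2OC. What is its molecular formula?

C11H10O

Heavy atoms from the SMILES: 11 C, 1 O.
Implicit hydrogens by atom environment:
  7 × C (aromatic): 1 H each → 7
  3 × C (aromatic): no H
  1 × C: 3 H
  1 × O: no H
  Total hydrogens = 10.
Molecular formula: C11H10O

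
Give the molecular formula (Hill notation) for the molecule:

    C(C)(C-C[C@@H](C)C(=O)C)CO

Heavy atoms from the SMILES: 9 C, 2 O.
Implicit hydrogens by atom environment:
  3 × C: 3 H each → 9
  3 × C: 2 H each → 6
  2 × C: 1 H each → 2
  1 × C: no H
  1 × O: 1 H
  1 × O: no H
  Total hydrogens = 18.
Molecular formula: C9H18O2

C9H18O2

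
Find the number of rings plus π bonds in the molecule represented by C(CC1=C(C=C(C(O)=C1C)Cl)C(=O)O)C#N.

7

Molecular formula from the SMILES: C11H10ClNO3.
DoU = (2C + 2 + N − H − X)/2 = (2·11 + 2 + 1 − 10 − 1)/2 = 14/2 = 7.
(Structurally: 1 ring(s) + 6 π bond(s) = 7.)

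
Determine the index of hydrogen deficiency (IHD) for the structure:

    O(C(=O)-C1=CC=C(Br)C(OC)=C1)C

Molecular formula from the SMILES: C9H9BrO3.
DoU = (2C + 2 + N − H − X)/2 = (2·9 + 2 + 0 − 9 − 1)/2 = 10/2 = 5.
(Structurally: 1 ring(s) + 4 π bond(s) = 5.)

5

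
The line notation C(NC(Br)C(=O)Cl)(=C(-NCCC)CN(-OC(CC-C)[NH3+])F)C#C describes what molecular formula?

Heavy atoms from the SMILES: 1 Br, 14 C, 1 Cl, 1 F, 4 N, 2 O.
Implicit hydrogens by atom environment:
  5 × C: 2 H each → 10
  4 × C: no H
  3 × C: 1 H each → 3
  2 × C: 3 H each → 6
  2 × N: 1 H each → 2
  2 × O: no H
  1 × Br: no H
  1 × Cl: no H
  1 × F: no H
  1 × N (charge +1): 3 H
  1 × N: no H
  Total hydrogens = 24.
Net charge +1.
Molecular formula: C14H24BrClFN4O2+

C14H24BrClFN4O2+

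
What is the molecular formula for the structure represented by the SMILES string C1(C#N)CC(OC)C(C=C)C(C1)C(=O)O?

Heavy atoms from the SMILES: 11 C, 1 N, 3 O.
Implicit hydrogens by atom environment:
  5 × C: 1 H each → 5
  3 × C: 2 H each → 6
  2 × C: no H
  2 × O: no H
  1 × C: 3 H
  1 × N: no H
  1 × O: 1 H
  Total hydrogens = 15.
Molecular formula: C11H15NO3

C11H15NO3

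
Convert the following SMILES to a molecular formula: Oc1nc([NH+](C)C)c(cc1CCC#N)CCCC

Heavy atoms from the SMILES: 14 C, 3 N, 1 O.
Implicit hydrogens by atom environment:
  5 × C: 2 H each → 10
  4 × C (aromatic): no H
  3 × C: 3 H each → 9
  1 × C (aromatic): 1 H
  1 × C: no H
  1 × N (charge +1): 1 H
  1 × N (aromatic): no H
  1 × N: no H
  1 × O: 1 H
  Total hydrogens = 22.
Net charge +1.
Molecular formula: C14H22N3O+

C14H22N3O+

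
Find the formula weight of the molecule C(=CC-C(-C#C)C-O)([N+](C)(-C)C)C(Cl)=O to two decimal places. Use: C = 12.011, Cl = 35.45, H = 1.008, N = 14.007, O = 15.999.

Molecular formula: C11H17ClNO2+.
M = 11×12.011 + 1×35.45 + 17×1.008 + 1×14.007 + 2×15.999 = 230.71 g/mol.

230.71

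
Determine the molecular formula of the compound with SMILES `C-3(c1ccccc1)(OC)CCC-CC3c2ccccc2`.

C19H22O

Heavy atoms from the SMILES: 19 C, 1 O.
Implicit hydrogens by atom environment:
  10 × C (aromatic): 1 H each → 10
  4 × C: 2 H each → 8
  2 × C (aromatic): no H
  1 × C: 3 H
  1 × C: 1 H
  1 × C: no H
  1 × O: no H
  Total hydrogens = 22.
Molecular formula: C19H22O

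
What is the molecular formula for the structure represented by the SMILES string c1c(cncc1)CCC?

C8H11N

Heavy atoms from the SMILES: 8 C, 1 N.
Implicit hydrogens by atom environment:
  4 × C (aromatic): 1 H each → 4
  2 × C: 2 H each → 4
  1 × C: 3 H
  1 × C (aromatic): no H
  1 × N (aromatic): no H
  Total hydrogens = 11.
Molecular formula: C8H11N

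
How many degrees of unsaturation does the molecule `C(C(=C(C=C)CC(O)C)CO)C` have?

2

Molecular formula from the SMILES: C10H18O2.
DoU = (2C + 2 + N − H − X)/2 = (2·10 + 2 + 0 − 18 − 0)/2 = 4/2 = 2.
(Structurally: 0 ring(s) + 2 π bond(s) = 2.)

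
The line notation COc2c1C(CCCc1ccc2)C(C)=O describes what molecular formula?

C13H16O2

Heavy atoms from the SMILES: 13 C, 2 O.
Implicit hydrogens by atom environment:
  3 × C: 2 H each → 6
  3 × C (aromatic): 1 H each → 3
  3 × C (aromatic): no H
  2 × C: 3 H each → 6
  2 × O: no H
  1 × C: 1 H
  1 × C: no H
  Total hydrogens = 16.
Molecular formula: C13H16O2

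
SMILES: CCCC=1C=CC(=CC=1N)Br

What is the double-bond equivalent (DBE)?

Molecular formula from the SMILES: C9H12BrN.
DoU = (2C + 2 + N − H − X)/2 = (2·9 + 2 + 1 − 12 − 1)/2 = 8/2 = 4.
(Structurally: 1 ring(s) + 3 π bond(s) = 4.)

4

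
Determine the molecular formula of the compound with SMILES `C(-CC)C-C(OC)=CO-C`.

C8H16O2

Heavy atoms from the SMILES: 8 C, 2 O.
Implicit hydrogens by atom environment:
  3 × C: 3 H each → 9
  3 × C: 2 H each → 6
  2 × O: no H
  1 × C: 1 H
  1 × C: no H
  Total hydrogens = 16.
Molecular formula: C8H16O2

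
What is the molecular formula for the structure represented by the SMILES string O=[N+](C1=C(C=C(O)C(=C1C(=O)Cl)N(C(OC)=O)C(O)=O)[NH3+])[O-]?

Heavy atoms from the SMILES: 10 C, 1 Cl, 3 N, 8 O.
Implicit hydrogens by atom environment:
  5 × C (aromatic): no H
  5 × O: no H
  3 × C: no H
  2 × O: 1 H each → 2
  1 × C: 3 H
  1 × C (aromatic): 1 H
  1 × Cl: no H
  1 × N (charge +1): 3 H
  1 × N: no H
  1 × N (charge +1): no H
  1 × O (charge -1): no H
  Total hydrogens = 9.
Net charge +1.
Molecular formula: C10H9ClN3O8+

C10H9ClN3O8+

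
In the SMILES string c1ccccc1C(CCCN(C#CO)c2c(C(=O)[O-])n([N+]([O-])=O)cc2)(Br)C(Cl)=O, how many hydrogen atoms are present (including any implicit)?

14

Hydrogens are implicit in SMILES; fill each atom to its normal valence:
  7 × C (aromatic): 1 H each → 7
  5 × C: no H
  3 × C: 2 H each → 6
  3 × C (aromatic): no H
  3 × O: no H
  2 × O (charge -1): no H
  1 × Br: no H
  1 × Cl: no H
  1 × N (aromatic): no H
  1 × N: no H
  1 × N (charge +1): no H
  1 × O: 1 H
  Total hydrogens = 14.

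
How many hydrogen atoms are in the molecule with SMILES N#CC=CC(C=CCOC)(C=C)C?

15

Hydrogens are implicit in SMILES; fill each atom to its normal valence:
  5 × C: 1 H each → 5
  2 × C: 3 H each → 6
  2 × C: 2 H each → 4
  2 × C: no H
  1 × N: no H
  1 × O: no H
  Total hydrogens = 15.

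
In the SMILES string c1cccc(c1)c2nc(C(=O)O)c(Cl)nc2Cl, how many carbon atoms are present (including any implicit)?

11

The symbol for carbon appears 11 times in the SMILES. Lowercase c denotes aromatic carbon and counts toward C.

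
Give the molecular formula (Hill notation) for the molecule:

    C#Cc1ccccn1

C7H5N

Heavy atoms from the SMILES: 7 C, 1 N.
Implicit hydrogens by atom environment:
  4 × C (aromatic): 1 H each → 4
  1 × C: 1 H
  1 × C (aromatic): no H
  1 × C: no H
  1 × N (aromatic): no H
  Total hydrogens = 5.
Molecular formula: C7H5N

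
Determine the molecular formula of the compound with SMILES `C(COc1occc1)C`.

Heavy atoms from the SMILES: 7 C, 2 O.
Implicit hydrogens by atom environment:
  3 × C (aromatic): 1 H each → 3
  2 × C: 2 H each → 4
  1 × C: 3 H
  1 × C (aromatic): no H
  1 × O (aromatic): no H
  1 × O: no H
  Total hydrogens = 10.
Molecular formula: C7H10O2

C7H10O2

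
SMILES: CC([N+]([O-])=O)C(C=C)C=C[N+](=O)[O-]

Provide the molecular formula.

C7H10N2O4

Heavy atoms from the SMILES: 7 C, 2 N, 4 O.
Implicit hydrogens by atom environment:
  5 × C: 1 H each → 5
  2 × N (charge +1): no H
  2 × O: no H
  2 × O (charge -1): no H
  1 × C: 3 H
  1 × C: 2 H
  Total hydrogens = 10.
Molecular formula: C7H10N2O4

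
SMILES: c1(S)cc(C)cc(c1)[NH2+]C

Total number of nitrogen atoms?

1

The symbol for nitrogen appears 1 time in the SMILES.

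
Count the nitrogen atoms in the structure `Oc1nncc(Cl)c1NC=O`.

The symbol for nitrogen appears 3 times in the SMILES.

3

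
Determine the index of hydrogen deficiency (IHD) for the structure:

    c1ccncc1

4

Molecular formula from the SMILES: C5H5N.
DoU = (2C + 2 + N − H − X)/2 = (2·5 + 2 + 1 − 5 − 0)/2 = 8/2 = 4.
(Structurally: 1 ring(s) + 3 π bond(s) = 4.)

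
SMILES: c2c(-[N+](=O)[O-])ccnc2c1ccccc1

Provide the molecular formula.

C11H8N2O2

Heavy atoms from the SMILES: 11 C, 2 N, 2 O.
Implicit hydrogens by atom environment:
  8 × C (aromatic): 1 H each → 8
  3 × C (aromatic): no H
  1 × N (aromatic): no H
  1 × N (charge +1): no H
  1 × O: no H
  1 × O (charge -1): no H
  Total hydrogens = 8.
Molecular formula: C11H8N2O2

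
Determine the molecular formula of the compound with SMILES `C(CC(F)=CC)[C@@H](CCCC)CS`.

C11H21FS

Heavy atoms from the SMILES: 11 C, 1 F, 1 S.
Implicit hydrogens by atom environment:
  6 × C: 2 H each → 12
  2 × C: 3 H each → 6
  2 × C: 1 H each → 2
  1 × C: no H
  1 × F: no H
  1 × S: 1 H
  Total hydrogens = 21.
Molecular formula: C11H21FS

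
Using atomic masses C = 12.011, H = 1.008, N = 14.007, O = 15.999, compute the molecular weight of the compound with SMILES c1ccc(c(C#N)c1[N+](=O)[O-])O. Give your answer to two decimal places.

Molecular formula: C7H4N2O3.
M = 7×12.011 + 4×1.008 + 2×14.007 + 3×15.999 = 164.12 g/mol.

164.12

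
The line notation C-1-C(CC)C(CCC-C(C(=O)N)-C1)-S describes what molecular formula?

Heavy atoms from the SMILES: 11 C, 1 N, 1 O, 1 S.
Implicit hydrogens by atom environment:
  6 × C: 2 H each → 12
  3 × C: 1 H each → 3
  1 × C: 3 H
  1 × C: no H
  1 × N: 2 H
  1 × O: no H
  1 × S: 1 H
  Total hydrogens = 21.
Molecular formula: C11H21NOS

C11H21NOS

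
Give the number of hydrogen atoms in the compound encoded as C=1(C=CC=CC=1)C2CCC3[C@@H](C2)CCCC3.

Hydrogens are implicit in SMILES; fill each atom to its normal valence:
  7 × C: 2 H each → 14
  5 × C (aromatic): 1 H each → 5
  3 × C: 1 H each → 3
  1 × C (aromatic): no H
  Total hydrogens = 22.

22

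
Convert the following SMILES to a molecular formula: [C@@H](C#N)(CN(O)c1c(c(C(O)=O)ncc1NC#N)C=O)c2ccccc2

C17H13N5O4

Heavy atoms from the SMILES: 17 C, 5 N, 4 O.
Implicit hydrogens by atom environment:
  6 × C (aromatic): 1 H each → 6
  5 × C (aromatic): no H
  3 × C: no H
  3 × N: no H
  2 × C: 1 H each → 2
  2 × O: 1 H each → 2
  2 × O: no H
  1 × C: 2 H
  1 × N: 1 H
  1 × N (aromatic): no H
  Total hydrogens = 13.
Molecular formula: C17H13N5O4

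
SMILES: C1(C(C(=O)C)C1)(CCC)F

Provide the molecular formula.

Heavy atoms from the SMILES: 8 C, 1 F, 1 O.
Implicit hydrogens by atom environment:
  3 × C: 2 H each → 6
  2 × C: 3 H each → 6
  2 × C: no H
  1 × C: 1 H
  1 × F: no H
  1 × O: no H
  Total hydrogens = 13.
Molecular formula: C8H13FO

C8H13FO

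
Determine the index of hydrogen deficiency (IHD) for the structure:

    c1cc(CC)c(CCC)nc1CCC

4

Molecular formula from the SMILES: C13H21N.
DoU = (2C + 2 + N − H − X)/2 = (2·13 + 2 + 1 − 21 − 0)/2 = 8/2 = 4.
(Structurally: 1 ring(s) + 3 π bond(s) = 4.)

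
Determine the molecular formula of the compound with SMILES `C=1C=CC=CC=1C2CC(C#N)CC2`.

Heavy atoms from the SMILES: 12 C, 1 N.
Implicit hydrogens by atom environment:
  5 × C (aromatic): 1 H each → 5
  3 × C: 2 H each → 6
  2 × C: 1 H each → 2
  1 × C: no H
  1 × C (aromatic): no H
  1 × N: no H
  Total hydrogens = 13.
Molecular formula: C12H13N

C12H13N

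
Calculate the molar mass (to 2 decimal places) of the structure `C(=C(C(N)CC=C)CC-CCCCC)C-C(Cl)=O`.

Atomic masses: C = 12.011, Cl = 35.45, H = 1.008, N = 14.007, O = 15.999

Molecular formula: C15H26ClNO.
M = 15×12.011 + 1×35.45 + 26×1.008 + 1×14.007 + 1×15.999 = 271.83 g/mol.

271.83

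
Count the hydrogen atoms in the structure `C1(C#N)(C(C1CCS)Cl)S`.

Hydrogens are implicit in SMILES; fill each atom to its normal valence:
  2 × C: 2 H each → 4
  2 × C: 1 H each → 2
  2 × C: no H
  2 × S: 1 H each → 2
  1 × Cl: no H
  1 × N: no H
  Total hydrogens = 8.

8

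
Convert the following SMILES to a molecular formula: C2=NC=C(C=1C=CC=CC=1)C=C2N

Heavy atoms from the SMILES: 11 C, 2 N.
Implicit hydrogens by atom environment:
  8 × C (aromatic): 1 H each → 8
  3 × C (aromatic): no H
  1 × N: 2 H
  1 × N (aromatic): no H
  Total hydrogens = 10.
Molecular formula: C11H10N2

C11H10N2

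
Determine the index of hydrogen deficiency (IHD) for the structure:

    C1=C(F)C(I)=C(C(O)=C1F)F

4

Molecular formula from the SMILES: C6H2F3IO.
DoU = (2C + 2 + N − H − X)/2 = (2·6 + 2 + 0 − 2 − 4)/2 = 8/2 = 4.
(Structurally: 1 ring(s) + 3 π bond(s) = 4.)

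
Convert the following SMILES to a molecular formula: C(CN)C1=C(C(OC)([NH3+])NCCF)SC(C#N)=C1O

C11H18FN4O2S+

Heavy atoms from the SMILES: 11 C, 1 F, 4 N, 2 O, 1 S.
Implicit hydrogens by atom environment:
  4 × C: 2 H each → 8
  4 × C (aromatic): no H
  2 × C: no H
  1 × C: 3 H
  1 × F: no H
  1 × N (charge +1): 3 H
  1 × N: 2 H
  1 × N: 1 H
  1 × N: no H
  1 × O: 1 H
  1 × O: no H
  1 × S (aromatic): no H
  Total hydrogens = 18.
Net charge +1.
Molecular formula: C11H18FN4O2S+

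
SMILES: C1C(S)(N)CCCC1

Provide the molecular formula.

Heavy atoms from the SMILES: 6 C, 1 N, 1 S.
Implicit hydrogens by atom environment:
  5 × C: 2 H each → 10
  1 × C: no H
  1 × N: 2 H
  1 × S: 1 H
  Total hydrogens = 13.
Molecular formula: C6H13NS

C6H13NS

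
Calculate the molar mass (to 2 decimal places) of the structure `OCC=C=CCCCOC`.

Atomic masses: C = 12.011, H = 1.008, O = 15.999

Molecular formula: C8H14O2.
M = 8×12.011 + 14×1.008 + 2×15.999 = 142.20 g/mol.

142.20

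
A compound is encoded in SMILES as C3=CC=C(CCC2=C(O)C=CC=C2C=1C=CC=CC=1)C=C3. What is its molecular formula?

C20H18O

Heavy atoms from the SMILES: 20 C, 1 O.
Implicit hydrogens by atom environment:
  13 × C (aromatic): 1 H each → 13
  5 × C (aromatic): no H
  2 × C: 2 H each → 4
  1 × O: 1 H
  Total hydrogens = 18.
Molecular formula: C20H18O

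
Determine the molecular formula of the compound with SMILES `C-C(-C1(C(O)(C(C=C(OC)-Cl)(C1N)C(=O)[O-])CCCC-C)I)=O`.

Heavy atoms from the SMILES: 15 C, 1 Cl, 1 I, 1 N, 5 O.
Implicit hydrogens by atom environment:
  6 × C: no H
  4 × C: 2 H each → 8
  3 × C: 3 H each → 9
  3 × O: no H
  2 × C: 1 H each → 2
  1 × Cl: no H
  1 × I: no H
  1 × N: 2 H
  1 × O: 1 H
  1 × O (charge -1): no H
  Total hydrogens = 22.
Net charge -1.
Molecular formula: C15H22ClINO5-

C15H22ClINO5-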